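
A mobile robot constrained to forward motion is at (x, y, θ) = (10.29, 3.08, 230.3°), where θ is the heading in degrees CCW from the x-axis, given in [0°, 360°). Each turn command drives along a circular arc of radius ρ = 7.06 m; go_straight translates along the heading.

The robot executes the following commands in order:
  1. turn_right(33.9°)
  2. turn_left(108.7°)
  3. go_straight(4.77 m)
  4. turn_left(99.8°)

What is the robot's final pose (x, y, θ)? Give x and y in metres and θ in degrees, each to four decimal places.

(16.5709, -14.8593, 44.9000°)

set_pose: (x, y, θ) = (10.2900, 3.0800, 230.3000°), ρ = 7.06
turn_right(33.9°): centre at ρ to the right, rotate −33.9° → (6.8514, 0.8169, 196.4000°)
turn_left(108.7°): centre at ρ to the left, rotate +108.7° → (3.0686, -10.0153, 305.1000°)
go_straight(4.77): x += 4.77·cos θ, y += 4.77·sin θ → (5.8113, -13.9179, 305.1000°)
turn_left(99.8°): centre at ρ to the left, rotate +99.8° → (16.5709, -14.8593, 404.9000° ≡ 44.9000°)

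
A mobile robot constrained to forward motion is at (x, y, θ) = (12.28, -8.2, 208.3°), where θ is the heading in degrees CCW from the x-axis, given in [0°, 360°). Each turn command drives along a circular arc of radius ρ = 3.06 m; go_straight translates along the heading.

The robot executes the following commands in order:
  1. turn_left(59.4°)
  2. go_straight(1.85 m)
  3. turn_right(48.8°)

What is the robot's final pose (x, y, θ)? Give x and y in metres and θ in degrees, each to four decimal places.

set_pose: (x, y, θ) = (12.2800, -8.2000, 208.3000°), ρ = 3.06
turn_left(59.4°): centre at ρ to the left, rotate +59.4° → (10.6732, -10.7715, 267.7000°)
go_straight(1.85): x += 1.85·cos θ, y += 1.85·sin θ → (10.5989, -12.6200, 267.7000°)
turn_right(48.8°): centre at ρ to the right, rotate −48.8° → (9.4630, -14.8786, 218.9000°)

(9.4630, -14.8786, 218.9000°)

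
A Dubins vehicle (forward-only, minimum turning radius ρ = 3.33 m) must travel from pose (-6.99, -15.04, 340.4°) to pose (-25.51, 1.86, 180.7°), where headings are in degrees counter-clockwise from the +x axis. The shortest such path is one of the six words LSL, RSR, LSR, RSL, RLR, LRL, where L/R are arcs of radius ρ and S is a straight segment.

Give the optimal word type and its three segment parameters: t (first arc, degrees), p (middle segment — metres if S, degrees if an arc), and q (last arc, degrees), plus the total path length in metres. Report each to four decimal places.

LSL: t = 171.5690°, p = 22.2007 m, q = 28.7310°, L = 33.8420 m

Let ψ = atan2(Δy, Δx) = atan2(16.90, -18.52) = 137.6187° be the start→goal bearing.
Normalize: d = |goal − start| / ρ = 25.071905/3.33 = 7.529100, α = (θ_start − ψ) mod 360° = 202.7813° = 3.539201 rad, β = (θ_goal − ψ) mod 360° = 43.0813° = 0.751910 rad.
Common terms: sin α = -0.387215, cos α = -0.921990, sin β = 0.683035, cos β = 0.730385, cos(α−β) = -0.937889, d² = 56.687354. Work in radians in the unit-radius frame; every candidate has L = ρ·(t + p + q).
LSL: p² = 2 + d² − 2cos(α−β) + 2d(sin α − sin β) = 44.447093; p = √p² = 6.666865; φ = atan2(cos β − cos α, d + sin α − sin β) = 0.250459 rad; t = (φ − α) mod 2π = 2.994443 rad, q = (β − φ) mod 2π = 0.501451 rad → L = 3.33·(2.994443 + 6.666865 + 0.501451) = 3.33·10.162760 = 33.841990 m
RSR: p² = 2 + d² − 2cos(α−β) + 2d(sin β − sin α) = 76.679171; p = √p² = 8.756664; φ = atan2(cos α − cos β, d − sin α + sin β) = -0.189837 rad; t = (α − φ) mod 2π = 3.729039 rad, q = (φ − β) mod 2π = 5.341438 rad → L = 3.33·(3.729039 + 8.756664 + 5.341438) = 3.33·17.827141 = 59.364378 m
LSR: p² = d² − 2 + 2cos(α−β) + 2d(sin α + sin β) = 57.266105; p = √p² = 7.567437; φ = atan2(−cos α − cos β, d + sin α + sin β) − atan2(−2, p) = 0.282864 rad; t = (φ − α) mod 2π = 3.026848 rad, q = (φ − β) mod 2π = 5.814139 rad → L = 3.33·(3.026848 + 7.567437 + 5.814139) = 3.33·16.408424 = 54.640052 m
RSL: p² = d² − 2 + 2cos(α−β) − 2d(sin α + sin β) = 48.357048; p = √p² = 6.953923; φ = atan2(cos α + cos β, d − sin α − sin β) − atan2(2, p) = -0.306532 rad; t = (α − φ) mod 2π = 3.845733 rad, q = (β − φ) mod 2π = 1.058443 rad → L = 3.33·(3.845733 + 6.953923 + 1.058443) = 3.33·11.858099 = 39.487470 m
RLR: c = (6 − d² + 2cos(α−β) + 2d(sin α − sin β))/8 = -8.584896, |c| > 1 → infeasible
LRL: c = (6 − d² + 2cos(α−β) − 2d(sin α − sin β))/8 = -4.555887, |c| > 1 → infeasible
Shortest: LSL with L = 33.841990 m ≈ 33.8420 m
Convert LSL to answer units (arcs ×180/π): t = 2.994443·180/π = 171.5690°, p = ρ·p = 3.33·6.666865 = 22.2007 m, q = 0.501451·180/π = 28.7310°, L = 33.8420 m.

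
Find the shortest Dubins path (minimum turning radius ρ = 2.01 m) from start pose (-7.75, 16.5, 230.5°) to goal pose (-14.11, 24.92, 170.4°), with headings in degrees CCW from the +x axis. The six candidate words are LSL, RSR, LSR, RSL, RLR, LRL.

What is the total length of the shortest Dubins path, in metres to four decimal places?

13.0242 m

Let ψ = atan2(Δy, Δx) = atan2(8.42, -6.36) = 127.0654° be the start→goal bearing.
Normalize: d = |goal − start| / ρ = 10.552061/2.01 = 5.249782, α = (θ_start − ψ) mod 360° = 103.4346° = 1.805275 rad, β = (θ_goal − ψ) mod 360° = 43.3346° = 0.756332 rad.
Common terms: sin α = 0.972636, cos α = -0.232336, sin β = 0.686258, cos β = 0.727358, cos(α−β) = 0.498488, d² = 27.560209. Work in radians in the unit-radius frame; every candidate has L = ρ·(t + p + q).
LSL: p² = 2 + d² − 2cos(α−β) + 2d(sin α − sin β) = 31.570073; p = √p² = 5.618725; φ = atan2(cos β − cos α, d + sin α − sin β) = 0.171644 rad; t = (φ − α) mod 2π = 4.649555 rad, q = (β − φ) mod 2π = 0.584688 rad → L = 2.01·(4.649555 + 5.618725 + 0.584688) = 2.01·10.852968 = 21.814465 m
RSR: p² = 2 + d² − 2cos(α−β) + 2d(sin β − sin α) = 25.556394; p = √p² = 5.055333; φ = atan2(cos α − cos β, d − sin α + sin β) = -0.190997 rad; t = (α − φ) mod 2π = 1.996272 rad, q = (φ − β) mod 2π = 5.335856 rad → L = 2.01·(1.996272 + 5.055333 + 5.335856) = 2.01·12.387461 = 24.898797 m
LSR: p² = d² − 2 + 2cos(α−β) + 2d(sin α + sin β) = 43.974844; p = √p² = 6.631353; φ = atan2(−cos α − cos β, d + sin α + sin β) − atan2(−2, p) = 0.221392 rad; t = (φ − α) mod 2π = 4.699302 rad, q = (φ − β) mod 2π = 5.748245 rad → L = 2.01·(4.699302 + 6.631353 + 5.748245) = 2.01·17.078901 = 34.328590 m
RSL: p² = d² − 2 + 2cos(α−β) − 2d(sin α + sin β) = 9.139524; p = √p² = 3.023165; φ = atan2(cos α + cos β, d − sin α − sin β) − atan2(2, p) = -0.447466 rad; t = (α − φ) mod 2π = 2.252741 rad, q = (β − φ) mod 2π = 1.203798 rad → L = 2.01·(2.252741 + 3.023165 + 1.203798) = 2.01·6.479704 = 13.024204 m
RLR: c = (6 − d² + 2cos(α−β) + 2d(sin α − sin β))/8 = -2.194549, |c| > 1 → infeasible
LRL: c = (6 − d² + 2cos(α−β) − 2d(sin α − sin β))/8 = -2.946259, |c| > 1 → infeasible
Shortest: RSL with L = 13.024204 m ≈ 13.0242 m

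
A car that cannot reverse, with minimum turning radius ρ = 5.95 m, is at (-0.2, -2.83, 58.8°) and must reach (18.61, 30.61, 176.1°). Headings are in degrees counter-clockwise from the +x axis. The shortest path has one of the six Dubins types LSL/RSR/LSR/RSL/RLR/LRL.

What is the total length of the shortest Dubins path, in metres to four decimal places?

Let ψ = atan2(Δy, Δx) = atan2(33.44, 18.81) = 60.6422° be the start→goal bearing.
Normalize: d = |goal − start| / ρ = 38.367300/5.95 = 6.448286, α = (θ_start − ψ) mod 360° = 358.1578° = 6.251032 rad, β = (θ_goal − ψ) mod 360° = 115.4578° = 2.015118 rad.
Common terms: sin α = -0.032148, cos α = 0.999483, sin β = 0.902902, cos β = -0.429845, cos(α−β) = -0.458650, d² = 41.580388. Work in radians in the unit-radius frame; every candidate has L = ρ·(t + p + q).
LSL: p² = 2 + d² − 2cos(α−β) + 2d(sin α − sin β) = 32.438746; p = √p² = 5.695502; φ = atan2(cos β − cos α, d + sin α − sin β) = -0.253669 rad; t = (φ − α) mod 2π = 6.061669 rad, q = (β − φ) mod 2π = 2.268787 rad → L = 5.95·(6.061669 + 5.695502 + 2.268787) = 5.95·14.025959 = 83.454455 m
RSR: p² = 2 + d² − 2cos(α−β) + 2d(sin β − sin α) = 56.556629; p = √p² = 7.520414; φ = atan2(cos α − cos β, d − sin α + sin β) = 0.191223 rad; t = (α − φ) mod 2π = 6.059809 rad, q = (φ − β) mod 2π = 4.459290 rad → L = 5.95·(6.059809 + 7.520414 + 4.459290) = 5.95·18.039514 = 107.335106 m
LSR: p² = d² − 2 + 2cos(α−β) + 2d(sin α + sin β) = 49.892840; p = √p² = 7.063486; φ = atan2(−cos α − cos β, d + sin α + sin β) − atan2(−2, p) = 0.198251 rad; t = (φ − α) mod 2π = 0.230404 rad, q = (φ − β) mod 2π = 4.466318 rad → L = 5.95·(0.230404 + 7.063486 + 4.466318) = 5.95·11.760209 = 69.973242 m
RSL: p² = d² − 2 + 2cos(α−β) − 2d(sin α + sin β) = 27.433339; p = √p² = 5.237684; φ = atan2(cos α + cos β, d − sin α − sin β) − atan2(2, p) = -0.262983 rad; t = (α − φ) mod 2π = 0.230830 rad, q = (β − φ) mod 2π = 2.278101 rad → L = 5.95·(0.230830 + 5.237684 + 2.278101) = 5.95·7.746615 = 46.092361 m
RLR: c = (6 − d² + 2cos(α−β) + 2d(sin α − sin β))/8 = -6.069579, |c| > 1 → infeasible
LRL: c = (6 − d² + 2cos(α−β) − 2d(sin α − sin β))/8 = -3.054843, |c| > 1 → infeasible
Shortest: RSL with L = 46.092361 m ≈ 46.0924 m

46.0924 m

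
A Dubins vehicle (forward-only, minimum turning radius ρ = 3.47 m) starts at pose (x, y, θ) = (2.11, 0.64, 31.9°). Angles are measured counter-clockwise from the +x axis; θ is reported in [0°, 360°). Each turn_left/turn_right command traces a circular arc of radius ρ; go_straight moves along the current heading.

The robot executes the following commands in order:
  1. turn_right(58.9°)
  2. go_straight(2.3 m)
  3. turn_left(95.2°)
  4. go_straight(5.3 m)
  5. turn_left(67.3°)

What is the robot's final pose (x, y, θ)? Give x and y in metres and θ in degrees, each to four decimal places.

set_pose: (x, y, θ) = (2.1100, 0.6400, 31.9000°), ρ = 3.47
turn_right(58.9°): centre at ρ to the right, rotate −58.9° → (5.5190, 0.7859, -27.0000° ≡ 333.0000°)
go_straight(2.3): x += 2.3·cos θ, y += 2.3·sin θ → (7.5683, -0.2583, 333.0000°)
turn_left(95.2°): centre at ρ to the left, rotate +95.2° → (12.3655, 1.5448, 428.2000° ≡ 68.2000°)
go_straight(5.3): x += 5.3·cos θ, y += 5.3·sin θ → (14.3338, 6.4658, 68.2000°)
turn_left(67.3°): centre at ρ to the left, rotate +67.3° → (13.5441, 10.2294, 135.5000°)

(13.5441, 10.2294, 135.5000°)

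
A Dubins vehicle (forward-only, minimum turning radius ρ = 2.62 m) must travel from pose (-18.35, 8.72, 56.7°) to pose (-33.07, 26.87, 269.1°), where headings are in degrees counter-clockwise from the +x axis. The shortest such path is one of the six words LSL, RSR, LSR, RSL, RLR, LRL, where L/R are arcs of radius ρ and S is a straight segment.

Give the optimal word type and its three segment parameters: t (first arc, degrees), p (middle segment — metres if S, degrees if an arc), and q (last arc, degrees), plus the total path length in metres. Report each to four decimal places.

LSL: t = 64.0314°, p = 19.3938 m, q = 148.3686°, L = 29.1064 m

Let ψ = atan2(Δy, Δx) = atan2(18.15, -14.72) = 129.0427° be the start→goal bearing.
Normalize: d = |goal − start| / ρ = 23.368802/2.62 = 8.919390, α = (θ_start − ψ) mod 360° = 287.6573° = 5.020567 rad, β = (θ_goal − ψ) mod 360° = 140.0573° = 2.444461 rad.
Common terms: sin α = -0.952888, cos α = 0.303323, sin β = 0.642021, cos β = -0.766687, cos(α−β) = -0.844328, d² = 79.555518. Work in radians in the unit-radius frame; every candidate has L = ρ·(t + p + q).
LSL: p² = 2 + d² − 2cos(α−β) + 2d(sin α − sin β) = 54.792937; p = √p² = 7.402225; φ = atan2(cos β − cos α, d + sin α − sin β) = -0.145061 rad; t = (φ − α) mod 2π = 1.117558 rad, q = (β − φ) mod 2π = 2.589521 rad → L = 2.62·(1.117558 + 7.402225 + 2.589521) = 2.62·11.109304 = 29.106378 m
RSR: p² = 2 + d² − 2cos(α−β) + 2d(sin β − sin α) = 111.695411; p = √p² = 10.568605; φ = atan2(cos α − cos β, d − sin α + sin β) = 0.101418 rad; t = (α − φ) mod 2π = 4.919149 rad, q = (φ − β) mod 2π = 3.940143 rad → L = 2.62·(4.919149 + 10.568605 + 3.940143) = 2.62·19.427896 = 50.901088 m
LSR: p² = d² − 2 + 2cos(α−β) + 2d(sin α + sin β) = 70.321384; p = √p² = 8.385785; φ = atan2(−cos α − cos β, d + sin α + sin β) − atan2(−2, p) = 0.287899 rad; t = (φ − α) mod 2π = 1.550518 rad, q = (φ − β) mod 2π = 4.126624 rad → L = 2.62·(1.550518 + 8.385785 + 4.126624) = 2.62·14.062927 = 36.844868 m
RSL: p² = d² − 2 + 2cos(α−β) − 2d(sin α + sin β) = 81.412341; p = √p² = 9.022879; φ = atan2(cos α + cos β, d − sin α − sin β) − atan2(2, p) = -0.268290 rad; t = (α − φ) mod 2π = 5.288857 rad, q = (β − φ) mod 2π = 2.712751 rad → L = 2.62·(5.288857 + 9.022879 + 2.712751) = 2.62·17.024487 = 44.604156 m
RLR: c = (6 − d² + 2cos(α−β) + 2d(sin α − sin β))/8 = -12.961926, |c| > 1 → infeasible
LRL: c = (6 − d² + 2cos(α−β) − 2d(sin α − sin β))/8 = -5.849117, |c| > 1 → infeasible
Shortest: LSL with L = 29.106378 m ≈ 29.1064 m
Convert LSL to answer units (arcs ×180/π): t = 1.117558·180/π = 64.0314°, p = ρ·p = 2.62·7.402225 = 19.3938 m, q = 2.589521·180/π = 148.3686°, L = 29.1064 m.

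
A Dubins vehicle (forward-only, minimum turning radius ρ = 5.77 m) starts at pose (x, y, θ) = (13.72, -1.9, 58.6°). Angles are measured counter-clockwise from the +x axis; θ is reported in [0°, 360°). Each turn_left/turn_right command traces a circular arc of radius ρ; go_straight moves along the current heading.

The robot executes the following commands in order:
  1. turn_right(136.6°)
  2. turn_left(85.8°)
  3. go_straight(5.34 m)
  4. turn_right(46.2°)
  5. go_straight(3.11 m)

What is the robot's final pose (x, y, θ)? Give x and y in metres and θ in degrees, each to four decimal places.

set_pose: (x, y, θ) = (13.7200, -1.9000, 58.6000°), ρ = 5.77
turn_right(136.6°): centre at ρ to the right, rotate −136.6° → (24.2889, -3.7066, -78.0000° ≡ 282.0000°)
turn_left(85.8°): centre at ρ to the left, rotate +85.8° → (30.7159, -8.2235, 367.8000° ≡ 7.8000°)
go_straight(5.34): x += 5.34·cos θ, y += 5.34·sin θ → (36.0065, -7.4988, 7.8000°)
turn_right(46.2°): centre at ρ to the right, rotate −46.2° → (40.3736, -8.6935, -38.4000° ≡ 321.6000°)
go_straight(3.11): x += 3.11·cos θ, y += 3.11·sin θ → (42.8109, -10.6253, 321.6000°)

(42.8109, -10.6253, 321.6000°)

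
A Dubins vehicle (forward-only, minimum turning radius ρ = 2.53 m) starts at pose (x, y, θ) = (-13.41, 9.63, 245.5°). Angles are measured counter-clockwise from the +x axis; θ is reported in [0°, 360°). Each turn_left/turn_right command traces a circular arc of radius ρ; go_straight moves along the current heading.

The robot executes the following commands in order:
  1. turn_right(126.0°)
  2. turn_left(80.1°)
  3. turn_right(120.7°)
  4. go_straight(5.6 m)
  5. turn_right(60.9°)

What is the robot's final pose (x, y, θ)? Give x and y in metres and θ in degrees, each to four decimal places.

set_pose: (x, y, θ) = (-13.4100, 9.6300, 245.5000°), ρ = 2.53
turn_right(126.0°): centre at ρ to the right, rotate −126.0° → (-17.9142, 9.4333, 119.5000°)
turn_left(80.1°): centre at ρ to the left, rotate +80.1° → (-20.9649, 10.5709, 199.6000°)
turn_right(120.7°): centre at ρ to the right, rotate −120.7° → (-24.2963, 13.4414, 78.9000°)
go_straight(5.6): x += 5.6·cos θ, y += 5.6·sin θ → (-23.2181, 18.9366, 78.9000°)
turn_right(60.9°): centre at ρ to the right, rotate −60.9° → (-21.5173, 20.8557, 18.0000°)

(-21.5173, 20.8557, 18.0000°)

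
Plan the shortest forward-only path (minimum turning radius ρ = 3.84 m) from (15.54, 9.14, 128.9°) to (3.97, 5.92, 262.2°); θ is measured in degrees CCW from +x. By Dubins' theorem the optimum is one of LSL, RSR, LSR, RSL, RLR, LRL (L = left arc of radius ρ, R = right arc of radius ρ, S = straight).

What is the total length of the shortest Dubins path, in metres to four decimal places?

Let ψ = atan2(Δy, Δx) = atan2(-3.22, -11.57) = -164.4478° be the start→goal bearing.
Normalize: d = |goal − start| / ρ = 12.009717/3.84 = 3.127530, α = (θ_start − ψ) mod 360° = 293.3478° = 5.119885 rad, β = (θ_goal − ψ) mod 360° = 66.6478° = 1.163224 rad.
Common terms: sin α = -0.918116, cos α = 0.396312, sin β = 0.918086, cos β = 0.396382, cos(α−β) = -0.685818, d² = 9.781447. Work in radians in the unit-radius frame; every candidate has L = ρ·(t + p + q).
LSL: p² = 2 + d² − 2cos(α−β) + 2d(sin α − sin β) = 1.667530; p = √p² = 1.291329; φ = atan2(cos β − cos α, d + sin α − sin β) = 0.000055 rad; t = (φ − α) mod 2π = 1.163355 rad, q = (β − φ) mod 2π = 1.163169 rad → L = 3.84·(1.163355 + 1.291329 + 1.163169) = 3.84·3.617853 = 13.892554 m
RSR: p² = 2 + d² − 2cos(α−β) + 2d(sin β − sin α) = 24.638637; p = √p² = 4.963732; φ = atan2(cos α − cos β, d − sin α + sin β) = -0.000014 rad; t = (α − φ) mod 2π = 5.119899 rad, q = (φ − β) mod 2π = 5.119948 rad → L = 3.84·(5.119899 + 4.963732 + 5.119948) = 3.84·15.203579 = 58.381743 m
LSR: p² = d² − 2 + 2cos(α−β) + 2d(sin α + sin β) = 6.409619; p = √p² = 2.531723; φ = atan2(−cos α − cos β, d + sin α + sin β) − atan2(−2, p) = 0.420367 rad; t = (φ − α) mod 2π = 1.583667 rad, q = (φ − β) mod 2π = 5.540329 rad → L = 3.84·(1.583667 + 2.531723 + 5.540329) = 3.84·9.655719 = 37.077960 m
RSL: p² = d² − 2 + 2cos(α−β) − 2d(sin α + sin β) = 6.410001; p = √p² = 2.531798; φ = atan2(cos α + cos β, d − sin α − sin β) − atan2(2, p) = -0.420357 rad; t = (α − φ) mod 2π = 5.540242 rad, q = (β − φ) mod 2π = 1.583581 rad → L = 3.84·(5.540242 + 2.531798 + 1.583581) = 3.84·9.655621 = 37.077584 m
RLR: c = (6 − d² + 2cos(α−β) + 2d(sin α − sin β))/8 = -2.079830, |c| > 1 → infeasible
LRL: c = (6 − d² + 2cos(α−β) − 2d(sin α − sin β))/8 = 0.791559; p = 2π − arccos c = 5.625745 rad; φ = atan2(cos β − cos α, d + sin α − sin β) = 0.000055 rad; t = (φ − α + p/2) mod 2π = 3.976227 rad, q = (β − α − t + p) mod 2π = 3.976041 rad → L = 3.84·(3.976227 + 5.625745 + 3.976041) = 3.84·13.578013 = 52.139570 m
Shortest: LSL with L = 13.892554 m ≈ 13.8926 m

13.8926 m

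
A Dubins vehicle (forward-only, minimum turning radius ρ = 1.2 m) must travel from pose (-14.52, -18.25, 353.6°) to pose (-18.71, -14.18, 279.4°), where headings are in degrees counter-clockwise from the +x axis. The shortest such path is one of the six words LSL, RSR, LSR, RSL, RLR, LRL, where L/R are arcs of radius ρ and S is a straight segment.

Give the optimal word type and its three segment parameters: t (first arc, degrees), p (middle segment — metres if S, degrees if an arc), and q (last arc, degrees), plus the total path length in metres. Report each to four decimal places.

Let ψ = atan2(Δy, Δx) = atan2(4.07, -4.19) = 135.8323° be the start→goal bearing.
Normalize: d = |goal − start| / ρ = 5.841318/1.2 = 4.867765, α = (θ_start − ψ) mod 360° = 217.7677° = 3.800763 rad, β = (θ_goal − ψ) mod 360° = 143.5677° = 2.505729 rad.
Common terms: sin α = -0.612461, cos α = -0.790501, sin β = 0.593873, cos β = -0.804559, cos(α−β) = 0.272280, d² = 23.695139. Work in radians in the unit-radius frame; every candidate has L = ρ·(t + p + q).
LSL: p² = 2 + d² − 2cos(α−β) + 2d(sin α − sin β) = 13.406276; p = √p² = 3.661458; φ = atan2(cos β − cos α, d + sin α − sin β) = -0.003840 rad; t = (φ − α) mod 2π = 2.478583 rad, q = (β − φ) mod 2π = 2.509568 rad → L = 1.2·(2.478583 + 3.661458 + 2.509568) = 1.2·8.649609 = 10.379531 m
RSR: p² = 2 + d² − 2cos(α−β) + 2d(sin β − sin α) = 36.894881; p = √p² = 6.074116; φ = atan2(cos α − cos β, d − sin α + sin β) = 0.002314 rad; t = (α − φ) mod 2π = 3.798448 rad, q = (φ − β) mod 2π = 3.779771 rad → L = 1.2·(3.798448 + 6.074116 + 3.779771) = 1.2·13.652335 = 16.382802 m
LSR: p² = d² − 2 + 2cos(α−β) + 2d(sin α + sin β) = 22.058733; p = √p² = 4.696673; φ = atan2(−cos α − cos β, d + sin α + sin β) − atan2(−2, p) = 0.720362 rad; t = (φ − α) mod 2π = 3.202785 rad, q = (φ − β) mod 2π = 4.497819 rad → L = 1.2·(3.202785 + 4.696673 + 4.497819) = 1.2·12.397276 = 14.876732 m
RSL: p² = d² − 2 + 2cos(α−β) − 2d(sin α + sin β) = 22.420666; p = √p² = 4.735047; φ = atan2(cos α + cos β, d − sin α − sin β) − atan2(2, p) = -0.715177 rad; t = (α − φ) mod 2π = 4.515940 rad, q = (β − φ) mod 2π = 3.220906 rad → L = 1.2·(4.515940 + 4.735047 + 3.220906) = 1.2·12.471893 = 14.966272 m
RLR: c = (6 − d² + 2cos(α−β) + 2d(sin α − sin β))/8 = -3.611860, |c| > 1 → infeasible
LRL: c = (6 − d² + 2cos(α−β) − 2d(sin α − sin β))/8 = -0.675785; p = 2π − arccos c = 3.970360 rad; φ = atan2(cos β − cos α, d + sin α − sin β) = -0.003840 rad; t = (φ − α + p/2) mod 2π = 4.463763 rad, q = (β − α − t + p) mod 2π = 4.494748 rad → L = 1.2·(4.463763 + 3.970360 + 4.494748) = 1.2·12.928872 = 15.514646 m
Shortest: LSL with L = 10.379531 m ≈ 10.3795 m
Convert LSL to answer units (arcs ×180/π): t = 2.478583·180/π = 142.0123°, p = ρ·p = 1.2·3.661458 = 4.3937 m, q = 2.509568·180/π = 143.7877°, L = 10.3795 m.

LSL: t = 142.0123°, p = 4.3937 m, q = 143.7877°, L = 10.3795 m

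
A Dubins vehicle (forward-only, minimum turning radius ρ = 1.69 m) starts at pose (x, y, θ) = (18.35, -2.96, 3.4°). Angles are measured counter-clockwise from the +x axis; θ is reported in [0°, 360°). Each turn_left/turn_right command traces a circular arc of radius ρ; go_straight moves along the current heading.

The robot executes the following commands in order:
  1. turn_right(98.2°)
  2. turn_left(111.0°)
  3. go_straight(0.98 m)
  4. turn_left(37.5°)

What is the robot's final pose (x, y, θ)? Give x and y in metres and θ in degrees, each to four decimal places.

set_pose: (x, y, θ) = (18.3500, -2.9600, 3.4000°), ρ = 1.69
turn_right(98.2°): centre at ρ to the right, rotate −98.2° → (20.1343, -4.7884, -94.8000° ≡ 265.2000°)
turn_left(111.0°): centre at ρ to the left, rotate +111.0° → (22.2899, -6.5528, 376.2000° ≡ 16.2000°)
go_straight(0.98): x += 0.98·cos θ, y += 0.98·sin θ → (23.2310, -6.2793, 16.2000°)
turn_left(37.5°): centre at ρ to the left, rotate +37.5° → (24.1215, -5.6569, 53.7000°)

(24.1215, -5.6569, 53.7000°)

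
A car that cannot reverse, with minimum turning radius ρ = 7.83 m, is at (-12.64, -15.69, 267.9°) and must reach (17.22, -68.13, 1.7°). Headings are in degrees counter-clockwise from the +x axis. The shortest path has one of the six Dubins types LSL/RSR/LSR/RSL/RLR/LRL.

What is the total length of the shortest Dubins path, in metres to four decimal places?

Let ψ = atan2(Δy, Δx) = atan2(-52.44, 29.86) = -60.3423° be the start→goal bearing.
Normalize: d = |goal − start| / ρ = 60.345449/7.83 = 7.706954, α = (θ_start − ψ) mod 360° = 328.2423° = 5.728908 rad, β = (θ_goal − ψ) mod 360° = 62.0423° = 1.082842 rad.
Common terms: sin α = -0.526329, cos α = 0.850281, sin β = 0.883294, cos β = 0.468820, cos(α−β) = -0.066274, d² = 59.397138. Work in radians in the unit-radius frame; every candidate has L = ρ·(t + p + q).
LSL: p² = 2 + d² − 2cos(α−β) + 2d(sin α − sin β) = 39.801897; p = √p² = 6.308874; φ = atan2(cos β − cos α, d + sin α − sin β) = -0.060501 rad; t = (φ − α) mod 2π = 0.493776 rad, q = (β − φ) mod 2π = 1.143343 rad → L = 7.83·(0.493776 + 6.308874 + 1.143343) = 7.83·7.945993 = 62.217127 m
RSR: p² = 2 + d² − 2cos(α−β) + 2d(sin β − sin α) = 83.257475; p = √p² = 9.124553; φ = atan2(cos α − cos β, d − sin α + sin β) = 0.041818 rad; t = (α − φ) mod 2π = 5.687090 rad, q = (φ − β) mod 2π = 5.242162 rad → L = 7.83·(5.687090 + 9.124553 + 5.242162) = 7.83·20.053805 = 157.021295 m
LSR: p² = d² − 2 + 2cos(α−β) + 2d(sin α + sin β) = 62.766815; p = √p² = 7.922551; φ = atan2(−cos α − cos β, d + sin α + sin β) − atan2(−2, p) = 0.085133 rad; t = (φ − α) mod 2π = 0.639410 rad, q = (φ − β) mod 2π = 5.285476 rad → L = 7.83·(0.639410 + 7.922551 + 5.285476) = 7.83·13.847437 = 108.425435 m
RSL: p² = d² − 2 + 2cos(α−β) − 2d(sin α + sin β) = 51.762365; p = √p² = 7.194607; φ = atan2(cos α + cos β, d − sin α − sin β) − atan2(2, p) = -0.093561 rad; t = (α − φ) mod 2π = 5.822469 rad, q = (β − φ) mod 2π = 1.176403 rad → L = 7.83·(5.822469 + 7.194607 + 1.176403) = 7.83·14.193478 = 111.134936 m
RLR: c = (6 − d² + 2cos(α−β) + 2d(sin α − sin β))/8 = -9.407184, |c| > 1 → infeasible
LRL: c = (6 − d² + 2cos(α−β) − 2d(sin α − sin β))/8 = -3.975237, |c| > 1 → infeasible
Shortest: LSL with L = 62.217127 m ≈ 62.2171 m

62.2171 m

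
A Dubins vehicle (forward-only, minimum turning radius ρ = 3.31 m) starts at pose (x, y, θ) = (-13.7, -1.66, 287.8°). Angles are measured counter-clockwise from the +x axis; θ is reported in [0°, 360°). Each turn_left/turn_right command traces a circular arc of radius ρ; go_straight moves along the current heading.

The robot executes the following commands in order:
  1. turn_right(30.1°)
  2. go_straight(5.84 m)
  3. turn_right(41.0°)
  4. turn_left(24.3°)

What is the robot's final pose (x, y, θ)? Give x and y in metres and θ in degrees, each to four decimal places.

(-17.0344, -12.0808, 241.0000°)

set_pose: (x, y, θ) = (-13.7000, -1.6600, 287.8000°), ρ = 3.31
turn_right(30.1°): centre at ρ to the right, rotate −30.1° → (-13.6175, -3.3770, 257.7000°)
go_straight(5.84): x += 5.84·cos θ, y += 5.84·sin θ → (-14.8616, -9.0829, 257.7000°)
turn_right(41.0°): centre at ρ to the right, rotate −41.0° → (-16.1175, -11.0317, 216.7000°)
turn_left(24.3°): centre at ρ to the left, rotate +24.3° → (-17.0344, -12.0808, 241.0000°)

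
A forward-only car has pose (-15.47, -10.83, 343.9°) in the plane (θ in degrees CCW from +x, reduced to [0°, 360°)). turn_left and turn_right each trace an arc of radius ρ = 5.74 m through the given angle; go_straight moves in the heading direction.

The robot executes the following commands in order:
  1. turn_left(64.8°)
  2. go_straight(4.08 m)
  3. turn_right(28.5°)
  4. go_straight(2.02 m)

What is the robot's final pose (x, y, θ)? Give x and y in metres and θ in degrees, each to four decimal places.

set_pose: (x, y, θ) = (-15.4700, -10.8300, 343.9000°), ρ = 5.74
turn_left(64.8°): centre at ρ to the left, rotate +64.8° → (-9.5660, -9.1035, 408.7000° ≡ 48.7000°)
go_straight(4.08): x += 4.08·cos θ, y += 4.08·sin θ → (-6.8732, -6.0384, 48.7000°)
turn_right(28.5°): centre at ρ to the right, rotate −28.5° → (-4.5429, -4.4398, 20.2000°)
go_straight(2.02): x += 2.02·cos θ, y += 2.02·sin θ → (-2.6472, -3.7423, 20.2000°)

(-2.6472, -3.7423, 20.2000°)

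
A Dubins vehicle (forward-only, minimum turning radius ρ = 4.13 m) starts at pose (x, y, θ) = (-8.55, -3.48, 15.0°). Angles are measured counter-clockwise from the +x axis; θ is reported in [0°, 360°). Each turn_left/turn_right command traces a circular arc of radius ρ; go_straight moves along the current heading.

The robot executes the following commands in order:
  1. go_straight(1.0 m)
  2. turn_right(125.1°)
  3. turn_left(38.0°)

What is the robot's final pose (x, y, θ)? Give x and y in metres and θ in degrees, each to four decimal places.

(-2.6883, -11.3185, 287.9000°)

set_pose: (x, y, θ) = (-8.5500, -3.4800, 15.0000°), ρ = 4.13
go_straight(1.0): x += 1.0·cos θ, y += 1.0·sin θ → (-7.5841, -3.2212, 15.0000°)
turn_right(125.1°): centre at ρ to the right, rotate −125.1° → (-2.6367, -8.6298, -110.1000° ≡ 249.9000°)
turn_left(38.0°): centre at ρ to the left, rotate +38.0° → (-2.6883, -11.3185, 287.9000°)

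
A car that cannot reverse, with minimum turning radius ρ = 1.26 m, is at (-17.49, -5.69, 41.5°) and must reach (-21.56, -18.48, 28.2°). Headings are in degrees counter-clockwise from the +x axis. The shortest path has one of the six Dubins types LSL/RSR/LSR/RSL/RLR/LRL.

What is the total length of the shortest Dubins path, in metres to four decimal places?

19.0114 m

Let ψ = atan2(Δy, Δx) = atan2(-12.79, -4.07) = -107.6520° be the start→goal bearing.
Normalize: d = |goal − start| / ρ = 13.421960/1.26 = 10.652349, α = (θ_start − ψ) mod 360° = 149.1520° = 2.603193 rad, β = (θ_goal − ψ) mod 360° = 135.8520° = 2.371064 rad.
Common terms: sin α = 0.512763, cos α = -0.858530, sin β = 0.696515, cos β = -0.717543, cos(α−β) = 0.973179, d² = 113.472537. Work in radians in the unit-radius frame; every candidate has L = ρ·(t + p + q).
LSL: p² = 2 + d² − 2cos(α−β) + 2d(sin α − sin β) = 109.611402; p = √p² = 10.469546; φ = atan2(cos β − cos α, d + sin α − sin β) = 0.013467 rad; t = (φ − α) mod 2π = 3.693459 rad, q = (β − φ) mod 2π = 2.357597 rad → L = 1.26·(3.693459 + 10.469546 + 2.357597) = 1.26·16.520603 = 20.815960 m
RSR: p² = 2 + d² − 2cos(α−β) + 2d(sin β − sin α) = 117.440956; p = √p² = 10.837018; φ = atan2(cos α − cos β, d − sin α + sin β) = -0.013010 rad; t = (α − φ) mod 2π = 2.616203 rad, q = (φ − β) mod 2π = 3.899111 rad → L = 1.26·(2.616203 + 10.837018 + 3.899111) = 1.26·17.352332 = 21.863938 m
LSR: p² = d² − 2 + 2cos(α−β) + 2d(sin α + sin β) = 139.182180; p = √p² = 11.797550; φ = atan2(−cos α − cos β, d + sin α + sin β) − atan2(−2, p) = 0.300028 rad; t = (φ − α) mod 2π = 3.980020 rad, q = (φ − β) mod 2π = 4.212149 rad → L = 1.26·(3.980020 + 11.797550 + 4.212149) = 1.26·19.989719 = 25.187046 m
RSL: p² = d² − 2 + 2cos(α−β) − 2d(sin α + sin β) = 87.655610; p = √p² = 9.362457; φ = atan2(cos α + cos β, d − sin α − sin β) − atan2(2, p) = -0.375834 rad; t = (α − φ) mod 2π = 2.979027 rad, q = (β − φ) mod 2π = 2.746898 rad → L = 1.26·(2.979027 + 9.362457 + 2.746898) = 1.26·15.088383 = 19.011363 m
RLR: c = (6 − d² + 2cos(α−β) + 2d(sin α − sin β))/8 = -13.680120, |c| > 1 → infeasible
LRL: c = (6 − d² + 2cos(α−β) − 2d(sin α − sin β))/8 = -12.701425, |c| > 1 → infeasible
Shortest: RSL with L = 19.011363 m ≈ 19.0114 m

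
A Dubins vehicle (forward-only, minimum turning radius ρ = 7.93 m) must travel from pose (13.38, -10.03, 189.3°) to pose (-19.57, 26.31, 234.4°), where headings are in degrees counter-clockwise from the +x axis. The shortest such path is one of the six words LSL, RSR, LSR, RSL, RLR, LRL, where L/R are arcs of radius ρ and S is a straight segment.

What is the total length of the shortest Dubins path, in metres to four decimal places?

Let ψ = atan2(Δy, Δx) = atan2(36.34, -32.95) = 132.1990° be the start→goal bearing.
Normalize: d = |goal − start| / ρ = 49.054032/7.93 = 6.185881, α = (θ_start − ψ) mod 360° = 57.1010° = 0.996600 rad, β = (θ_goal − ψ) mod 360° = 102.2010° = 1.783743 rad.
Common terms: sin α = 0.839629, cos α = 0.543161, sin β = 0.977412, cos β = -0.211341, cos(α−β) = 0.705872, d² = 38.265118. Work in radians in the unit-radius frame; every candidate has L = ρ·(t + p + q).
LSL: p² = 2 + d² − 2cos(α−β) + 2d(sin α − sin β) = 37.148750; p = √p² = 6.094977; φ = atan2(cos β − cos α, d + sin α − sin β) = -0.124109 rad; t = (φ − α) mod 2π = 5.162477 rad, q = (β − φ) mod 2π = 1.907852 rad → L = 7.93·(5.162477 + 6.094977 + 1.907852) = 7.93·13.165306 = 104.400879 m
RSR: p² = 2 + d² − 2cos(α−β) + 2d(sin β − sin α) = 40.557999; p = √p² = 6.368516; φ = atan2(cos α − cos β, d − sin α + sin β) = 0.118753 rad; t = (α − φ) mod 2π = 0.877847 rad, q = (φ − β) mod 2π = 4.618195 rad → L = 7.93·(0.877847 + 6.368516 + 4.618195) = 7.93·11.864558 = 94.085945 m
LSR: p² = d² − 2 + 2cos(α−β) + 2d(sin α + sin β) = 60.156861; p = √p² = 7.756085; φ = atan2(−cos α − cos β, d + sin α + sin β) − atan2(−2, p) = 0.210926 rad; t = (φ − α) mod 2π = 5.497512 rad, q = (φ − β) mod 2π = 4.710368 rad → L = 7.93·(5.497512 + 7.756085 + 4.710368) = 7.93·17.963965 = 142.454243 m
RSL: p² = d² − 2 + 2cos(α−β) − 2d(sin α + sin β) = 15.196860; p = √p² = 3.898315; φ = atan2(cos α + cos β, d − sin α − sin β) − atan2(2, p) = -0.398221 rad; t = (α − φ) mod 2π = 1.394821 rad, q = (β − φ) mod 2π = 2.181964 rad → L = 7.93·(1.394821 + 3.898315 + 2.181964) = 7.93·7.475100 = 59.277541 m
RLR: c = (6 − d² + 2cos(α−β) + 2d(sin α − sin β))/8 = -4.069750, |c| > 1 → infeasible
LRL: c = (6 − d² + 2cos(α−β) − 2d(sin α − sin β))/8 = -3.643594, |c| > 1 → infeasible
Shortest: RSL with L = 59.277541 m ≈ 59.2775 m

59.2775 m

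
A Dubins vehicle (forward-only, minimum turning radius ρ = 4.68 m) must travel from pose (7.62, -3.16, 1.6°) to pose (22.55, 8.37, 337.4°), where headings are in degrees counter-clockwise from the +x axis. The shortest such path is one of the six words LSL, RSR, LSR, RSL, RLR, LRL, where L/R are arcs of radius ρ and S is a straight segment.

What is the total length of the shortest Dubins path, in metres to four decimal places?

Let ψ = atan2(Δy, Δx) = atan2(11.53, 14.93) = 37.6779° be the start→goal bearing.
Normalize: d = |goal − start| / ρ = 18.863876/4.68 = 4.030743, α = (θ_start − ψ) mod 360° = 323.9221° = 5.653508 rad, β = (θ_goal − ψ) mod 360° = 299.7221° = 5.231138 rad.
Common terms: sin α = -0.588884, cos α = 0.808218, sin β = -0.868440, cos β = 0.495794, cos(α−β) = 0.912120, d² = 16.246886. Work in radians in the unit-radius frame; every candidate has L = ρ·(t + p + q).
LSL: p² = 2 + d² − 2cos(α−β) + 2d(sin α − sin β) = 18.676282; p = √p² = 4.321606; φ = atan2(cos β − cos α, d + sin α − sin β) = -0.072356 rad; t = (φ − α) mod 2π = 0.557321 rad, q = (β − φ) mod 2π = 5.303495 rad → L = 4.68·(0.557321 + 4.321606 + 5.303495) = 4.68·10.182422 = 47.653735 m
RSR: p² = 2 + d² − 2cos(α−β) + 2d(sin β − sin α) = 14.169010; p = √p² = 3.764175; φ = atan2(cos α − cos β, d − sin α + sin β) = 0.083095 rad; t = (α − φ) mod 2π = 5.570413 rad, q = (φ − β) mod 2π = 1.135142 rad → L = 4.68·(5.570413 + 3.764175 + 1.135142) = 4.68·10.469730 = 48.998334 m
LSR: p² = d² − 2 + 2cos(α−β) + 2d(sin α + sin β) = 4.322931; p = √p² = 2.079166; φ = atan2(−cos α − cos β, d + sin α + sin β) − atan2(−2, p) = 0.296981 rad; t = (φ − α) mod 2π = 0.926659 rad, q = (φ − β) mod 2π = 1.349028 rad → L = 4.68·(0.926659 + 2.079166 + 1.349028) = 4.68·4.354853 = 20.380711 m
RSL: p² = d² − 2 + 2cos(α−β) − 2d(sin α + sin β) = 27.819322; p = √p² = 5.274403; φ = atan2(cos α + cos β, d − sin α − sin β) − atan2(2, p) = -0.129156 rad; t = (α − φ) mod 2π = 5.782664 rad, q = (β − φ) mod 2π = 5.360295 rad → L = 4.68·(5.782664 + 5.274403 + 5.360295) = 4.68·16.417361 = 76.833251 m
RLR: c = (6 − d² + 2cos(α−β) + 2d(sin α − sin β))/8 = -0.771126; p = 2π − arccos c = 3.831781 rad; φ = atan2(cos α − cos β, d − sin α + sin β) = 0.083095 rad; t = (α − φ + p/2) mod 2π = 1.203118 rad, q = (α − β − t + p) mod 2π = 3.051032 rad → L = 4.68·(1.203118 + 3.831781 + 3.051032) = 4.68·8.085931 = 37.842158 m
LRL: c = (6 − d² + 2cos(α−β) − 2d(sin α − sin β))/8 = -1.334535, |c| > 1 → infeasible
Shortest: LSR with L = 20.380711 m ≈ 20.3807 m

20.3807 m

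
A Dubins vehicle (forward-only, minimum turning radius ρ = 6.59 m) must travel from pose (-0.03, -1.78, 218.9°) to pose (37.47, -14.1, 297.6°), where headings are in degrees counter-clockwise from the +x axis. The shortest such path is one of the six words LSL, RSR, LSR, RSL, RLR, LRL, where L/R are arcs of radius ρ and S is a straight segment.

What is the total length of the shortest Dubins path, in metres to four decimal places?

51.0865 m

Let ψ = atan2(Δy, Δx) = atan2(-12.32, 37.50) = -18.1871° be the start→goal bearing.
Normalize: d = |goal − start| / ρ = 39.471919/6.59 = 5.989669, α = (θ_start − ψ) mod 360° = 237.0871° = 4.137950 rad, β = (θ_goal − ψ) mod 360° = 315.7871° = 5.511524 rad.
Common terms: sin α = -0.839497, cos α = -0.543364, sin β = -0.697327, cos β = 0.716753, cos(α−β) = 0.195946, d² = 35.876135. Work in radians in the unit-radius frame; every candidate has L = ρ·(t + p + q).
LSL: p² = 2 + d² − 2cos(α−β) + 2d(sin α − sin β) = 35.781135; p = √p² = 5.981733; φ = atan2(cos β − cos α, d + sin α − sin β) = 0.212251 rad; t = (φ − α) mod 2π = 2.357486 rad, q = (β − φ) mod 2π = 5.299273 rad → L = 6.59·(2.357486 + 5.981733 + 5.299273) = 6.59·13.638493 = 89.877668 m
RSR: p² = 2 + d² − 2cos(α−β) + 2d(sin β − sin α) = 39.187352; p = √p² = 6.259980; φ = atan2(cos α − cos β, d − sin α + sin β) = -0.202682 rad; t = (α − φ) mod 2π = 4.340632 rad, q = (φ − β) mod 2π = 0.568979 rad → L = 6.59·(4.340632 + 6.259980 + 0.568979) = 6.59·11.169591 = 73.607607 m
LSR: p² = d² − 2 + 2cos(α−β) + 2d(sin α + sin β) = 15.857892; p = √p² = 3.982197; φ = atan2(−cos α − cos β, d + sin α + sin β) − atan2(−2, p) = 0.426515 rad; t = (φ − α) mod 2π = 2.571750 rad, q = (φ − β) mod 2π = 1.198176 rad → L = 6.59·(2.571750 + 3.982197 + 1.198176) = 6.59·7.752123 = 51.086491 m
RSL: p² = d² − 2 + 2cos(α−β) − 2d(sin α + sin β) = 52.678164; p = √p² = 7.257972; φ = atan2(cos α + cos β, d − sin α − sin β) − atan2(2, p) = -0.245853 rad; t = (α − φ) mod 2π = 4.383803 rad, q = (β − φ) mod 2π = 5.757377 rad → L = 6.59·(4.383803 + 7.257972 + 5.757377) = 6.59·17.399152 = 114.660413 m
RLR: c = (6 − d² + 2cos(α−β) + 2d(sin α − sin β))/8 = -3.898419, |c| > 1 → infeasible
LRL: c = (6 − d² + 2cos(α−β) − 2d(sin α − sin β))/8 = -3.472642, |c| > 1 → infeasible
Shortest: LSR with L = 51.086491 m ≈ 51.0865 m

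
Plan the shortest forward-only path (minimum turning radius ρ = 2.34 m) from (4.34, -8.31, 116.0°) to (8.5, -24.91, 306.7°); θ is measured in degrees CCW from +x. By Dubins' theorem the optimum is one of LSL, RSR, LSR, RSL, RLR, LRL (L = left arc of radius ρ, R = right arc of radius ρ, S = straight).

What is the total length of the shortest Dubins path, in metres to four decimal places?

24.1346 m

Let ψ = atan2(Δy, Δx) = atan2(-16.60, 4.16) = -75.9313° be the start→goal bearing.
Normalize: d = |goal − start| / ρ = 17.113316/2.34 = 7.313383, α = (θ_start − ψ) mod 360° = 191.9313° = 3.349833 rad, β = (θ_goal − ψ) mod 360° = 22.6313° = 0.394990 rad.
Common terms: sin α = -0.206738, cos α = -0.978396, sin β = 0.384799, cos β = 0.923000, cos(α−β) = -0.982613, d² = 53.485572. Work in radians in the unit-radius frame; every candidate has L = ρ·(t + p + q).
LSL: p² = 2 + d² − 2cos(α−β) + 2d(sin α − sin β) = 48.798517; p = √p² = 6.985594; φ = atan2(cos β − cos α, d + sin α − sin β) = 0.275666 rad; t = (φ − α) mod 2π = 3.209019 rad, q = (β − φ) mod 2π = 0.119324 rad → L = 2.34·(3.209019 + 6.985594 + 0.119324) = 2.34·10.313936 = 24.134611 m
RSR: p² = 2 + d² − 2cos(α−β) + 2d(sin β − sin α) = 66.103079; p = √p² = 8.130380; φ = atan2(cos α − cos β, d − sin α + sin β) = -0.236049 rad; t = (α − φ) mod 2π = 3.585882 rad, q = (φ − β) mod 2π = 5.652146 rad → L = 2.34·(3.585882 + 8.130380 + 5.652146) = 2.34·17.368408 = 40.642074 m
LSR: p² = d² − 2 + 2cos(α−β) + 2d(sin α + sin β) = 52.124802; p = √p² = 7.219751; φ = atan2(−cos α − cos β, d + sin α + sin β) − atan2(−2, p) = 0.277636 rad; t = (φ − α) mod 2π = 3.210988 rad, q = (φ − β) mod 2π = 6.165831 rad → L = 2.34·(3.210988 + 7.219751 + 6.165831) = 2.34·16.596570 = 38.835973 m
RSL: p² = d² − 2 + 2cos(α−β) − 2d(sin α + sin β) = 46.915891; p = √p² = 6.849518; φ = atan2(cos α + cos β, d − sin α − sin β) − atan2(2, p) = -0.291857 rad; t = (α − φ) mod 2π = 3.641689 rad, q = (β − φ) mod 2π = 0.686847 rad → L = 2.34·(3.641689 + 6.849518 + 0.686847) = 2.34·11.178054 = 26.156647 m
RLR: c = (6 − d² + 2cos(α−β) + 2d(sin α − sin β))/8 = -7.262885, |c| > 1 → infeasible
LRL: c = (6 − d² + 2cos(α−β) − 2d(sin α − sin β))/8 = -5.099815, |c| > 1 → infeasible
Shortest: LSL with L = 24.134611 m ≈ 24.1346 m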